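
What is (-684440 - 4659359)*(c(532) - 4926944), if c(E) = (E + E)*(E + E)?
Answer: 20278904947552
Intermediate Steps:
c(E) = 4*E² (c(E) = (2*E)*(2*E) = 4*E²)
(-684440 - 4659359)*(c(532) - 4926944) = (-684440 - 4659359)*(4*532² - 4926944) = -5343799*(4*283024 - 4926944) = -5343799*(1132096 - 4926944) = -5343799*(-3794848) = 20278904947552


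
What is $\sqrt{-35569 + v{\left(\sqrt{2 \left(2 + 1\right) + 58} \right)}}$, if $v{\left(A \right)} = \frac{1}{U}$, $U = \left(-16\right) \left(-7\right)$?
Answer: $\frac{i \sqrt{27886089}}{28} \approx 188.6 i$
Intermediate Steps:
$U = 112$
$v{\left(A \right)} = \frac{1}{112}$
$\sqrt{-35569 + v{\left(\sqrt{2 \left(2 + 1\right) + 58} \right)}} = \sqrt{-35569 + \frac{1}{112}} = \sqrt{- \frac{3983727}{112}} = \frac{i \sqrt{27886089}}{28}$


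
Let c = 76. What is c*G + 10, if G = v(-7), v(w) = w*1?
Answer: -522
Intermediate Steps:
v(w) = w
G = -7
c*G + 10 = 76*(-7) + 10 = -532 + 10 = -522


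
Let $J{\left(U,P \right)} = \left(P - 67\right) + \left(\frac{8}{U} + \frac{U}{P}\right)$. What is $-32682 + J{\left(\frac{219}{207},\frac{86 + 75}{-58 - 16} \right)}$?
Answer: $- \frac{1965000243931}{60010818} \approx -32744.0$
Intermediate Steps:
$J{\left(U,P \right)} = -67 + P + \frac{8}{U} + \frac{U}{P}$ ($J{\left(U,P \right)} = \left(-67 + P\right) + \left(\frac{8}{U} + \frac{U}{P}\right) = -67 + P + \frac{8}{U} + \frac{U}{P}$)
$-32682 + J{\left(\frac{219}{207},\frac{86 + 75}{-58 - 16} \right)} = -32682 + \left(-67 + \frac{86 + 75}{-58 - 16} + \frac{8}{219 \cdot \frac{1}{207}} + \frac{219 \cdot \frac{1}{207}}{\left(86 + 75\right) \frac{1}{-58 - 16}}\right) = -32682 + \left(-67 + \frac{161}{-74} + \frac{8}{219 \cdot \frac{1}{207}} + \frac{219 \cdot \frac{1}{207}}{161 \frac{1}{-74}}\right) = -32682 + \left(-67 + 161 \left(- \frac{1}{74}\right) + \frac{8}{\frac{73}{69}} + \frac{73}{69 \cdot 161 \left(- \frac{1}{74}\right)}\right) = -32682 + \left(-67 - \frac{161}{74} + 8 \cdot \frac{69}{73} + \frac{73}{69 \left(- \frac{161}{74}\right)}\right) = -32682 + \left(-67 - \frac{161}{74} + \frac{552}{73} + \frac{73}{69} \left(- \frac{74}{161}\right)\right) = -32682 - \frac{3726690055}{60010818} = - \frac{1965000243931}{60010818}$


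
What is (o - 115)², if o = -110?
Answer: 50625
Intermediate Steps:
(o - 115)² = (-110 - 115)² = (-225)² = 50625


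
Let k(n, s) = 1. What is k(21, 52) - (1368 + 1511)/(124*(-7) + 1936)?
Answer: -1811/1068 ≈ -1.6957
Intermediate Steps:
k(21, 52) - (1368 + 1511)/(124*(-7) + 1936) = 1 - (1368 + 1511)/(124*(-7) + 1936) = 1 - 2879/(-868 + 1936) = 1 - 2879/1068 = -1811/1068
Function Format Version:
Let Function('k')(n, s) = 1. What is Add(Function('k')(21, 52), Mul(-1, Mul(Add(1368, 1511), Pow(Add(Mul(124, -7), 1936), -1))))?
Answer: Rational(-1811, 1068) ≈ -1.6957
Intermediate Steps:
Add(Function('k')(21, 52), Mul(-1, Mul(Add(1368, 1511), Pow(Add(Mul(124, -7), 1936), -1)))) = Add(1, Mul(-1, Mul(Add(1368, 1511), Pow(Add(Mul(124, -7), 1936), -1)))) = Add(1, Mul(-1, Mul(2879, Pow(Add(-868, 1936), -1)))) = Add(1, Mul(-1, Mul(2879, Pow(1068, -1)))) = Add(1, Mul(-1, Mul(2879, Rational(1, 1068)))) = Add(1, Mul(-1, Rational(2879, 1068))) = Add(1, Rational(-2879, 1068)) = Rational(-1811, 1068)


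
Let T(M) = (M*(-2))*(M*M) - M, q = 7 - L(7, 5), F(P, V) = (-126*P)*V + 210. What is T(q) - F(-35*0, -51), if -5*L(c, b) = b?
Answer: -1242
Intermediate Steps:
L(c, b) = -b/5
F(P, V) = 210 - 126*P*V (F(P, V) = -126*P*V + 210 = 210 - 126*P*V)
q = 8 (q = 7 - (-1)*5/5 = 7 - 1*(-1) = 7 + 1 = 8)
T(M) = -M - 2*M**3 (T(M) = (-2*M)*M**2 - M = -2*M**3 - M = -M - 2*M**3)
T(q) - F(-35*0, -51) = (-1*8 - 2*8**3) - (210 - 126*(-35*0)*(-51)) = (-8 - 2*512) - (210 - 126*0*(-51)) = (-8 - 1024) - (210 + 0) = -1032 - 1*210 = -1032 - 210 = -1242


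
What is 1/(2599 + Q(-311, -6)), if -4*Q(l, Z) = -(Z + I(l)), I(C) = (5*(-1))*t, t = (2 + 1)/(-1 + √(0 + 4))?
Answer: 4/10375 ≈ 0.00038554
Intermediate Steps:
t = 3 (t = 3/(-1 + √4) = 3/(-1 + 2) = 3/1 = 3*1 = 3)
I(C) = -15 (I(C) = (5*(-1))*3 = -5*3 = -15)
Q(l, Z) = -15/4 + Z/4 (Q(l, Z) = -(-1)*(Z - 15)/4 = -(-1)*(-15 + Z)/4 = -(15 - Z)/4 = -15/4 + Z/4)
1/(2599 + Q(-311, -6)) = 1/(2599 + (-15/4 + (¼)*(-6))) = 1/(2599 + (-15/4 - 3/2)) = 1/(2599 - 21/4) = 1/(10375/4) = 4/10375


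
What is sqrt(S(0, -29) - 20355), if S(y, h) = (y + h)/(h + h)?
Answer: I*sqrt(81418)/2 ≈ 142.67*I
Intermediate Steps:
S(y, h) = (h + y)/(2*h) (S(y, h) = (h + y)/((2*h)) = (h + y)*(1/(2*h)) = (h + y)/(2*h))
sqrt(S(0, -29) - 20355) = sqrt((1/2)*(-29 + 0)/(-29) - 20355) = sqrt((1/2)*(-1/29)*(-29) - 20355) = sqrt(1/2 - 20355) = sqrt(-40709/2) = I*sqrt(81418)/2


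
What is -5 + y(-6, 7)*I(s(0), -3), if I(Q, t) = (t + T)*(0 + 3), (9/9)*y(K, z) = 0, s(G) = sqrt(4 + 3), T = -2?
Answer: -5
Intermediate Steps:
s(G) = sqrt(7)
y(K, z) = 0
I(Q, t) = -6 + 3*t (I(Q, t) = (t - 2)*(0 + 3) = (-2 + t)*3 = -6 + 3*t)
-5 + y(-6, 7)*I(s(0), -3) = -5 + 0*(-6 + 3*(-3)) = -5 + 0*(-6 - 9) = -5 + 0*(-15) = -5 + 0 = -5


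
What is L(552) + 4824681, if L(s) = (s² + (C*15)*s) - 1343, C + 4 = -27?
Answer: 4871362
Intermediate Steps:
C = -31 (C = -4 - 27 = -31)
L(s) = -1343 + s² - 465*s (L(s) = (s² + (-31*15)*s) - 1343 = (s² - 465*s) - 1343 = -1343 + s² - 465*s)
L(552) + 4824681 = (-1343 + 552² - 465*552) + 4824681 = (-1343 + 304704 - 256680) + 4824681 = 46681 + 4824681 = 4871362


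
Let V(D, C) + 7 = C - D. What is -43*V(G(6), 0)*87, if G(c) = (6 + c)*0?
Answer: 26187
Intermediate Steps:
G(c) = 0
V(D, C) = -7 + C - D (V(D, C) = -7 + (C - D) = -7 + C - D)
-43*V(G(6), 0)*87 = -43*(-7 + 0 - 1*0)*87 = -43*(-7 + 0 + 0)*87 = -43*(-7)*87 = 301*87 = 26187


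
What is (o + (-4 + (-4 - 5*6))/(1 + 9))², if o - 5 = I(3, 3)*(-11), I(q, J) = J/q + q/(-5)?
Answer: 256/25 ≈ 10.240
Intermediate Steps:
I(q, J) = -q/5 + J/q (I(q, J) = J/q + q*(-⅕) = J/q - q/5 = -q/5 + J/q)
o = ⅗ (o = 5 + (-⅕*3 + 3/3)*(-11) = 5 + (-⅗ + 3*(⅓))*(-11) = 5 + (-⅗ + 1)*(-11) = 5 + (⅖)*(-11) = 5 - 22/5 = ⅗ ≈ 0.60000)
(o + (-4 + (-4 - 5*6))/(1 + 9))² = (⅗ + (-4 + (-4 - 5*6))/(1 + 9))² = (⅗ + (-4 + (-4 - 30))/10)² = (⅗ + (-4 - 34)*(⅒))² = (⅗ - 38*⅒)² = (⅗ - 19/5)² = (-16/5)² = 256/25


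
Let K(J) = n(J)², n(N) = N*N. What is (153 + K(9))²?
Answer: 45077796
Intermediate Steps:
n(N) = N²
K(J) = J⁴ (K(J) = (J²)² = J⁴)
(153 + K(9))² = (153 + 9⁴)² = (153 + 6561)² = 6714² = 45077796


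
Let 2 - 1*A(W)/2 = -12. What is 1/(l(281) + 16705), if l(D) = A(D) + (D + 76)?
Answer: 1/17090 ≈ 5.8514e-5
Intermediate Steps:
A(W) = 28 (A(W) = 4 - 2*(-12) = 4 + 24 = 28)
l(D) = 104 + D (l(D) = 28 + (D + 76) = 28 + (76 + D) = 104 + D)
1/(l(281) + 16705) = 1/((104 + 281) + 16705) = 1/(385 + 16705) = 1/17090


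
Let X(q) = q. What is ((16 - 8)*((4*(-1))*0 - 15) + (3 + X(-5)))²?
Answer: 14884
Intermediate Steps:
((16 - 8)*((4*(-1))*0 - 15) + (3 + X(-5)))² = ((16 - 8)*((4*(-1))*0 - 15) + (3 - 5))² = (8*(-4*0 - 15) - 2)² = (8*(0 - 15) - 2)² = (8*(-15) - 2)² = (-120 - 2)² = (-122)² = 14884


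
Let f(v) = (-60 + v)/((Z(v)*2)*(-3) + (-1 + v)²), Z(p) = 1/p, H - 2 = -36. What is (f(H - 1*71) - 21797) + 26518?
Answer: 1856584127/393262 ≈ 4721.0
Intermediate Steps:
H = -34 (H = 2 - 36 = -34)
Z(p) = 1/p
f(v) = (-60 + v)/((-1 + v)² - 6/v) (f(v) = (-60 + v)/((2/v)*(-3) + (-1 + v)²) = (-60 + v)/(-6/v + (-1 + v)²) = (-60 + v)/((-1 + v)² - 6/v))
(f(H - 1*71) - 21797) + 26518 = ((-34 - 1*71)*(-60 + (-34 - 1*71))/(-6 + (-34 - 1*71)*(-1 + (-34 - 1*71))²) - 21797) + 26518 = ((-34 - 71)*(-60 + (-34 - 71))/(-6 + (-34 - 71)*(-1 + (-34 - 71))²) - 21797) + 26518 = (-105*(-60 - 105)/(-6 - 105*(-1 - 105)²) - 21797) + 26518 = (-105*(-165)/(-6 - 105*(-106)²) - 21797) + 26518 = (-105*(-165)/(-6 - 105*11236) - 21797) + 26518 = (-105*(-165)/(-6 - 1179780) - 21797) + 26518 = (-105*(-165)/(-1179786) - 21797) + 26518 = (-105*(-1/1179786)*(-165) - 21797) + 26518 = (-5775/393262 - 21797) + 26518 = -8571937589/393262 + 26518 = 1856584127/393262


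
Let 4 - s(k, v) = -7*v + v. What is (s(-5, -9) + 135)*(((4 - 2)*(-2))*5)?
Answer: -1700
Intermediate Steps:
s(k, v) = 4 + 6*v (s(k, v) = 4 - (-7*v + v) = 4 - (-6)*v = 4 + 6*v)
(s(-5, -9) + 135)*(((4 - 2)*(-2))*5) = ((4 + 6*(-9)) + 135)*(((4 - 2)*(-2))*5) = ((4 - 54) + 135)*((2*(-2))*5) = (-50 + 135)*(-4*5) = 85*(-20) = -1700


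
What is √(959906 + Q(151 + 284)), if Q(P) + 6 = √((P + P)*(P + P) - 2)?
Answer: √(959900 + √756898) ≈ 980.19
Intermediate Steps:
Q(P) = -6 + √(-2 + 4*P²) (Q(P) = -6 + √((P + P)*(P + P) - 2) = -6 + √((2*P)*(2*P) - 2) = -6 + √(4*P² - 2) = -6 + √(-2 + 4*P²))
√(959906 + Q(151 + 284)) = √(959906 + (-6 + √(-2 + 4*(151 + 284)²))) = √(959906 + (-6 + √(-2 + 4*435²))) = √(959906 + (-6 + √(-2 + 4*189225))) = √(959906 + (-6 + √(-2 + 756900))) = √(959906 + (-6 + √756898)) = √(959900 + √756898)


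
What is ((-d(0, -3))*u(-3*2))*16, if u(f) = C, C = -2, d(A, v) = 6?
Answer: 192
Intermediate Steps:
u(f) = -2
((-d(0, -3))*u(-3*2))*16 = (-1*6*(-2))*16 = -6*(-2)*16 = 12*16 = 192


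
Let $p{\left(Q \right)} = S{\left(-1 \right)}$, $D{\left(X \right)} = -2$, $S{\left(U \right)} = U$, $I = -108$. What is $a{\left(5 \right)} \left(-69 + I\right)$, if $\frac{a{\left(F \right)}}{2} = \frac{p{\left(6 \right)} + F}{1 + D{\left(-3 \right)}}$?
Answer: $1416$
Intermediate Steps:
$p{\left(Q \right)} = -1$
$a{\left(F \right)} = 2 - 2 F$ ($a{\left(F \right)} = 2 \frac{-1 + F}{1 - 2} = 2 \frac{-1 + F}{-1} = 2 \left(-1 + F\right) \left(-1\right) = 2 \left(1 - F\right) = 2 - 2 F$)
$a{\left(5 \right)} \left(-69 + I\right) = \left(2 - 10\right) \left(-69 - 108\right) = \left(2 - 10\right) \left(-177\right) = \left(-8\right) \left(-177\right) = 1416$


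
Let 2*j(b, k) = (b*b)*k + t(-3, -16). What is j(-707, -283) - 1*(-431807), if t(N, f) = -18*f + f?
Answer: -140593381/2 ≈ -7.0297e+7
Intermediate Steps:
t(N, f) = -17*f
j(b, k) = 136 + k*b²/2 (j(b, k) = ((b*b)*k - 17*(-16))/2 = (b²*k + 272)/2 = (k*b² + 272)/2 = (272 + k*b²)/2 = 136 + k*b²/2)
j(-707, -283) - 1*(-431807) = (136 + (½)*(-283)*(-707)²) - 1*(-431807) = (136 + (½)*(-283)*499849) + 431807 = (136 - 141457267/2) + 431807 = -141456995/2 + 431807 = -140593381/2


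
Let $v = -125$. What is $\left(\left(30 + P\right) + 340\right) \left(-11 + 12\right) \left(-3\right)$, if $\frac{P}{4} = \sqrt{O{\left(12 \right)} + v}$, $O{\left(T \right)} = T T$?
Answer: $-1110 - 12 \sqrt{19} \approx -1162.3$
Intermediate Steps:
$O{\left(T \right)} = T^{2}$
$P = 4 \sqrt{19}$ ($P = 4 \sqrt{12^{2} - 125} = 4 \sqrt{144 - 125} = 4 \sqrt{19} \approx 17.436$)
$\left(\left(30 + P\right) + 340\right) \left(-11 + 12\right) \left(-3\right) = \left(\left(30 + 4 \sqrt{19}\right) + 340\right) \left(-11 + 12\right) \left(-3\right) = \left(370 + 4 \sqrt{19}\right) 1 \left(-3\right) = \left(370 + 4 \sqrt{19}\right) \left(-3\right) = -1110 - 12 \sqrt{19}$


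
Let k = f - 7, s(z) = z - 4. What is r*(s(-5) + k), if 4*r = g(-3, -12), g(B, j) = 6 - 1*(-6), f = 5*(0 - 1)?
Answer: -63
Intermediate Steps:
s(z) = -4 + z
f = -5 (f = 5*(-1) = -5)
k = -12 (k = -5 - 7 = -12)
g(B, j) = 12 (g(B, j) = 6 + 6 = 12)
r = 3 (r = (¼)*12 = 3)
r*(s(-5) + k) = 3*((-4 - 5) - 12) = 3*(-9 - 12) = 3*(-21) = -63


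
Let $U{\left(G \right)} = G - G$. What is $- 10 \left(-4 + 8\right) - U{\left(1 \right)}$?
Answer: $-40$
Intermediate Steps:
$U{\left(G \right)} = 0$
$- 10 \left(-4 + 8\right) - U{\left(1 \right)} = - 10 \left(-4 + 8\right) - 0 = \left(-10\right) 4 + 0 = -40 + 0 = -40$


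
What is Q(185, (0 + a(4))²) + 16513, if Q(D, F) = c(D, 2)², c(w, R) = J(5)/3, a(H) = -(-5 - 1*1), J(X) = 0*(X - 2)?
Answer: 16513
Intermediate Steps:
J(X) = 0 (J(X) = 0*(-2 + X) = 0)
a(H) = 6 (a(H) = -(-5 - 1) = -1*(-6) = 6)
c(w, R) = 0 (c(w, R) = 0/3 = 0*(⅓) = 0)
Q(D, F) = 0 (Q(D, F) = 0² = 0)
Q(185, (0 + a(4))²) + 16513 = 0 + 16513 = 16513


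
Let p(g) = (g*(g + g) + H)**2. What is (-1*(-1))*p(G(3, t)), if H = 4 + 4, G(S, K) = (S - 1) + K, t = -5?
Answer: 676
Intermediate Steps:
G(S, K) = -1 + K + S (G(S, K) = (-1 + S) + K = -1 + K + S)
H = 8
p(g) = (8 + 2*g**2)**2 (p(g) = (g*(g + g) + 8)**2 = (g*(2*g) + 8)**2 = (2*g**2 + 8)**2 = (8 + 2*g**2)**2)
(-1*(-1))*p(G(3, t)) = (-1*(-1))*(4*(4 + (-1 - 5 + 3)**2)**2) = 1*(4*(4 + (-3)**2)**2) = 1*(4*(4 + 9)**2) = 1*(4*13**2) = 1*(4*169) = 1*676 = 676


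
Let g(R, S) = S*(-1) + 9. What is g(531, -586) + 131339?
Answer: 131934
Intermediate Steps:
g(R, S) = 9 - S (g(R, S) = -S + 9 = 9 - S)
g(531, -586) + 131339 = (9 - 1*(-586)) + 131339 = (9 + 586) + 131339 = 595 + 131339 = 131934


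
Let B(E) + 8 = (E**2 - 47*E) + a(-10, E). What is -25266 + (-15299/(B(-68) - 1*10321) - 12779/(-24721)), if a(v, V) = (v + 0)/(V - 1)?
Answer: -108096958225826/4279477031 ≈ -25259.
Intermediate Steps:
a(v, V) = v/(-1 + V)
B(E) = -8 + E**2 - 47*E - 10/(-1 + E) (B(E) = -8 + ((E**2 - 47*E) - 10/(-1 + E)) = -8 + (E**2 - 47*E - 10/(-1 + E)) = -8 + E**2 - 47*E - 10/(-1 + E))
-25266 + (-15299/(B(-68) - 1*10321) - 12779/(-24721)) = -25266 + (-15299/((-10 + (-1 - 68)*(-8 + (-68)**2 - 47*(-68)))/(-1 - 68) - 1*10321) - 12779/(-24721)) = -25266 + (-15299/((-10 - 69*(-8 + 4624 + 3196))/(-69) - 10321) - 12779*(-1/24721)) = -25266 + (-15299/(-(-10 - 69*7812)/69 - 10321) + 12779/24721) = -25266 + (-15299/(-(-10 - 539028)/69 - 10321) + 12779/24721) = -25266 + (-15299/(-1/69*(-539038) - 10321) + 12779/24721) = -25266 + (-15299/(539038/69 - 10321) + 12779/24721) = -25266 + (-15299/(-173111/69) + 12779/24721) = -25266 + (-15299*(-69/173111) + 12779/24721) = -25266 + (1055631/173111 + 12779/24721) = -25266 + 28308439420/4279477031 = -108096958225826/4279477031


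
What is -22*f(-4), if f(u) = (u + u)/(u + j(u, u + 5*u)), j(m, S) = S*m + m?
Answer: 2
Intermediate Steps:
j(m, S) = m + S*m
f(u) = 2*u/(u + u*(1 + 6*u)) (f(u) = (u + u)/(u + u*(1 + (u + 5*u))) = (2*u)/(u + u*(1 + 6*u)) = 2*u/(u + u*(1 + 6*u)))
-22*f(-4) = -22/(1 + 3*(-4)) = -22/(1 - 12) = -22/(-11) = -22*(-1/11) = 2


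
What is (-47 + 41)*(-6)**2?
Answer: -216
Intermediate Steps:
(-47 + 41)*(-6)**2 = -6*36 = -216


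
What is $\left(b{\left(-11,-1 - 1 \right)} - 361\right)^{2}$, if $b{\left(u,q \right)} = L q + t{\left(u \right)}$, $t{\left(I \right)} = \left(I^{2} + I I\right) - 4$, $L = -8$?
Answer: $11449$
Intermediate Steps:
$t{\left(I \right)} = -4 + 2 I^{2}$ ($t{\left(I \right)} = \left(I^{2} + I^{2}\right) - 4 = 2 I^{2} - 4 = -4 + 2 I^{2}$)
$b{\left(u,q \right)} = -4 - 8 q + 2 u^{2}$ ($b{\left(u,q \right)} = - 8 q + \left(-4 + 2 u^{2}\right) = -4 - 8 q + 2 u^{2}$)
$\left(b{\left(-11,-1 - 1 \right)} - 361\right)^{2} = \left(\left(-4 - 8 \left(-1 - 1\right) + 2 \left(-11\right)^{2}\right) - 361\right)^{2} = \left(\left(-4 - -16 + 2 \cdot 121\right) - 361\right)^{2} = \left(\left(-4 + 16 + 242\right) - 361\right)^{2} = \left(254 - 361\right)^{2} = \left(-107\right)^{2} = 11449$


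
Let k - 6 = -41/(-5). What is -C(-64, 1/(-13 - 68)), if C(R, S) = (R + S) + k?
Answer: 20174/405 ≈ 49.812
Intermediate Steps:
k = 71/5 (k = 6 - 41/(-5) = 6 - 41*(-⅕) = 6 + 41/5 = 71/5 ≈ 14.200)
C(R, S) = 71/5 + R + S (C(R, S) = (R + S) + 71/5 = 71/5 + R + S)
-C(-64, 1/(-13 - 68)) = -(71/5 - 64 + 1/(-13 - 68)) = -(71/5 - 64 + 1/(-81)) = -(71/5 - 64 - 1/81) = -1*(-20174/405) = 20174/405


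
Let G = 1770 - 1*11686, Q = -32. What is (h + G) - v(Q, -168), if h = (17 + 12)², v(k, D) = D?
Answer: -8907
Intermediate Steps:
G = -9916 (G = 1770 - 11686 = -9916)
h = 841 (h = 29² = 841)
(h + G) - v(Q, -168) = (841 - 9916) - 1*(-168) = -9075 + 168 = -8907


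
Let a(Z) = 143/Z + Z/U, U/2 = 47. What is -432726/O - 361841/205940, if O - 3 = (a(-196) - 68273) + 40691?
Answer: 242998315262641/17441997480460 ≈ 13.932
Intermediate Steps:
U = 94 (U = 2*47 = 94)
a(Z) = 143/Z + Z/94
O = -254083677/9212 (O = 3 + (((143/(-196) + (1/94)*(-196)) - 68273) + 40691) = 3 + (((143*(-1/196) - 98/47) - 68273) + 40691) = 3 + (((-143/196 - 98/47) - 68273) + 40691) = 3 + ((-25929/9212 - 68273) + 40691) = 3 + (-628956805/9212 + 40691) = 3 - 254111313/9212 = -254083677/9212 ≈ -27582.)
-432726/O - 361841/205940 = -432726/(-254083677/9212) - 361841/205940 = -432726*(-9212/254083677) - 361841*1/205940 = 1328757304/84694559 - 361841/205940 = 242998315262641/17441997480460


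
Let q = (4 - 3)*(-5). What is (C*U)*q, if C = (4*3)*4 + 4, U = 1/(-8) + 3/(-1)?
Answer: 1625/2 ≈ 812.50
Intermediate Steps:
U = -25/8 (U = 1*(-1/8) + 3*(-1) = -1/8 - 3 = -25/8 ≈ -3.1250)
q = -5 (q = 1*(-5) = -5)
C = 52 (C = 12*4 + 4 = 48 + 4 = 52)
(C*U)*q = (52*(-25/8))*(-5) = -325/2*(-5) = 1625/2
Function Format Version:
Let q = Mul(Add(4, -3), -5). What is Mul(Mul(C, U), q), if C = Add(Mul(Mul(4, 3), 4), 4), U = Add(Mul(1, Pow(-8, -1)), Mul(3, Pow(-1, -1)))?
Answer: Rational(1625, 2) ≈ 812.50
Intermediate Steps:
U = Rational(-25, 8) (U = Add(Mul(1, Rational(-1, 8)), Mul(3, -1)) = Add(Rational(-1, 8), -3) = Rational(-25, 8) ≈ -3.1250)
q = -5 (q = Mul(1, -5) = -5)
C = 52 (C = Add(Mul(12, 4), 4) = Add(48, 4) = 52)
Mul(Mul(C, U), q) = Mul(Mul(52, Rational(-25, 8)), -5) = Mul(Rational(-325, 2), -5) = Rational(1625, 2)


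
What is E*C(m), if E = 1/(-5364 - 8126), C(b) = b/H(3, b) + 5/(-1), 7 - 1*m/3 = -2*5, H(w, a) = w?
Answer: -6/6745 ≈ -0.00088955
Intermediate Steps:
m = 51 (m = 21 - (-6)*5 = 21 - 3*(-10) = 21 + 30 = 51)
C(b) = -5 + b/3 (C(b) = b/3 + 5/(-1) = b*(1/3) + 5*(-1) = b/3 - 5 = -5 + b/3)
E = -1/13490 (E = 1/(-13490) = -1/13490 ≈ -7.4129e-5)
E*C(m) = -(-5 + (1/3)*51)/13490 = -(-5 + 17)/13490 = -1/13490*12 = -6/6745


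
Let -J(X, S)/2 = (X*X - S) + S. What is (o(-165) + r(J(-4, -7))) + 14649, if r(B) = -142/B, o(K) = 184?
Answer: 237399/16 ≈ 14837.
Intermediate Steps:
J(X, S) = -2*X² (J(X, S) = -2*((X*X - S) + S) = -2*((X² - S) + S) = -2*X²)
(o(-165) + r(J(-4, -7))) + 14649 = (184 - 142/((-2*(-4)²))) + 14649 = (184 - 142/((-2*16))) + 14649 = (184 - 142/(-32)) + 14649 = (184 - 142*(-1/32)) + 14649 = (184 + 71/16) + 14649 = 3015/16 + 14649 = 237399/16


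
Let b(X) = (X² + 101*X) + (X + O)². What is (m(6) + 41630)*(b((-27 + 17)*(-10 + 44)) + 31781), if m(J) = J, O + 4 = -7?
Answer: 9836171912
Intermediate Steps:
O = -11 (O = -4 - 7 = -11)
b(X) = X² + (-11 + X)² + 101*X (b(X) = (X² + 101*X) + (X - 11)² = (X² + 101*X) + (-11 + X)² = X² + (-11 + X)² + 101*X)
(m(6) + 41630)*(b((-27 + 17)*(-10 + 44)) + 31781) = (6 + 41630)*((121 + 2*((-27 + 17)*(-10 + 44))² + 79*((-27 + 17)*(-10 + 44))) + 31781) = 41636*((121 + 2*(-10*34)² + 79*(-10*34)) + 31781) = 41636*((121 + 2*(-340)² + 79*(-340)) + 31781) = 41636*((121 + 2*115600 - 26860) + 31781) = 41636*((121 + 231200 - 26860) + 31781) = 41636*(204461 + 31781) = 41636*236242 = 9836171912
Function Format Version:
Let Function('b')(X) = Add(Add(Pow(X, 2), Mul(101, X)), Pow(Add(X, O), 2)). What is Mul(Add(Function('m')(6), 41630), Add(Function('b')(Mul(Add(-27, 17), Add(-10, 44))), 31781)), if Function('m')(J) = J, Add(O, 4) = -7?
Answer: 9836171912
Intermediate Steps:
O = -11 (O = Add(-4, -7) = -11)
Function('b')(X) = Add(Pow(X, 2), Pow(Add(-11, X), 2), Mul(101, X)) (Function('b')(X) = Add(Add(Pow(X, 2), Mul(101, X)), Pow(Add(X, -11), 2)) = Add(Add(Pow(X, 2), Mul(101, X)), Pow(Add(-11, X), 2)) = Add(Pow(X, 2), Pow(Add(-11, X), 2), Mul(101, X)))
Mul(Add(Function('m')(6), 41630), Add(Function('b')(Mul(Add(-27, 17), Add(-10, 44))), 31781)) = Mul(Add(6, 41630), Add(Add(121, Mul(2, Pow(Mul(Add(-27, 17), Add(-10, 44)), 2)), Mul(79, Mul(Add(-27, 17), Add(-10, 44)))), 31781)) = Mul(41636, Add(Add(121, Mul(2, Pow(Mul(-10, 34), 2)), Mul(79, Mul(-10, 34))), 31781)) = Mul(41636, Add(Add(121, Mul(2, Pow(-340, 2)), Mul(79, -340)), 31781)) = Mul(41636, Add(Add(121, Mul(2, 115600), -26860), 31781)) = Mul(41636, Add(Add(121, 231200, -26860), 31781)) = Mul(41636, Add(204461, 31781)) = Mul(41636, 236242) = 9836171912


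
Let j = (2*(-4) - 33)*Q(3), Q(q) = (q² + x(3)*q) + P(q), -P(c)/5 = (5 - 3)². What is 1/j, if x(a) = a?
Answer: 1/82 ≈ 0.012195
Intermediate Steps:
P(c) = -20 (P(c) = -5*(5 - 3)² = -5*2² = -5*4 = -20)
Q(q) = -20 + q² + 3*q (Q(q) = (q² + 3*q) - 20 = -20 + q² + 3*q)
j = 82 (j = (2*(-4) - 33)*(-20 + 3² + 3*3) = (-8 - 33)*(-20 + 9 + 9) = -41*(-2) = 82)
1/j = 1/82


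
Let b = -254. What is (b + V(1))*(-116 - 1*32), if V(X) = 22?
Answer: 34336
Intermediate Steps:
(b + V(1))*(-116 - 1*32) = (-254 + 22)*(-116 - 1*32) = -232*(-116 - 32) = -232*(-148) = 34336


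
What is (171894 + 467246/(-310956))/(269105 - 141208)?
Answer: 26725501709/19885169766 ≈ 1.3440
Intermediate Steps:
(171894 + 467246/(-310956))/(269105 - 141208) = (171894 + 467246*(-1/310956))/127897 = (171894 - 233623/155478)*(1/127897) = (26725501709/155478)*(1/127897) = 26725501709/19885169766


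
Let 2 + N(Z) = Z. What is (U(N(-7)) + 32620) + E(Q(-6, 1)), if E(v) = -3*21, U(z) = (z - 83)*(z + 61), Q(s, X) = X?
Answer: 27773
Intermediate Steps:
N(Z) = -2 + Z
U(z) = (-83 + z)*(61 + z)
E(v) = -63
(U(N(-7)) + 32620) + E(Q(-6, 1)) = ((-5063 + (-2 - 7)² - 22*(-2 - 7)) + 32620) - 63 = ((-5063 + (-9)² - 22*(-9)) + 32620) - 63 = ((-5063 + 81 + 198) + 32620) - 63 = (-4784 + 32620) - 63 = 27836 - 63 = 27773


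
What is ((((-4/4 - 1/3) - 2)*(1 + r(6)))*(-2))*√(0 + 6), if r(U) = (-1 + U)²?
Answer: 520*√6/3 ≈ 424.58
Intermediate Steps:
((((-4/4 - 1/3) - 2)*(1 + r(6)))*(-2))*√(0 + 6) = ((((-4/4 - 1/3) - 2)*(1 + (-1 + 6)²))*(-2))*√(0 + 6) = ((((-4*¼ - 1*⅓) - 2)*(1 + 5²))*(-2))*√6 = ((((-1 - ⅓) - 2)*(1 + 25))*(-2))*√6 = (((-4/3 - 2)*26)*(-2))*√6 = (-10/3*26*(-2))*√6 = (-260/3*(-2))*√6 = 520*√6/3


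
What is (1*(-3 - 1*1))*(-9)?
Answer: 36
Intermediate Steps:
(1*(-3 - 1*1))*(-9) = (1*(-3 - 1))*(-9) = (1*(-4))*(-9) = -4*(-9) = 36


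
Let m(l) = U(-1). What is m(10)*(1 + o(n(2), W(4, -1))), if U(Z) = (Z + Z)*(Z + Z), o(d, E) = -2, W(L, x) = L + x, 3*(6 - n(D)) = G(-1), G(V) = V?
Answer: -4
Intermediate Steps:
n(D) = 19/3 (n(D) = 6 - ⅓*(-1) = 6 + ⅓ = 19/3)
U(Z) = 4*Z² (U(Z) = (2*Z)*(2*Z) = 4*Z²)
m(l) = 4 (m(l) = 4*(-1)² = 4*1 = 4)
m(10)*(1 + o(n(2), W(4, -1))) = 4*(1 - 2) = 4*(-1) = -4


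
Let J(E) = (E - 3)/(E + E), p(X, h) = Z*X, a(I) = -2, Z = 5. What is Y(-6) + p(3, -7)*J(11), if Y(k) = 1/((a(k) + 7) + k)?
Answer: 49/11 ≈ 4.4545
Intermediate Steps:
p(X, h) = 5*X
J(E) = (-3 + E)/(2*E) (J(E) = (-3 + E)/((2*E)) = (-3 + E)*(1/(2*E)) = (-3 + E)/(2*E))
Y(k) = 1/(5 + k) (Y(k) = 1/((-2 + 7) + k) = 1/(5 + k))
Y(-6) + p(3, -7)*J(11) = 1/(5 - 6) + (5*3)*((½)*(-3 + 11)/11) = 1/(-1) + 15*((½)*(1/11)*8) = -1 + 15*(4/11) = -1 + 60/11 = 49/11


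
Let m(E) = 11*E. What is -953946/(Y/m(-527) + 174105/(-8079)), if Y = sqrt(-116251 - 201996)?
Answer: 357872806026199381005/8084764956957752 - 2864651285759967*I*sqrt(318247)/8084764956957752 ≈ 44265.0 - 199.89*I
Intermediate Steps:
Y = I*sqrt(318247) (Y = sqrt(-318247) = I*sqrt(318247) ≈ 564.13*I)
-953946/(Y/m(-527) + 174105/(-8079)) = -953946/((I*sqrt(318247))/((11*(-527))) + 174105/(-8079)) = -953946/((I*sqrt(318247))/(-5797) + 174105*(-1/8079)) = -953946/((I*sqrt(318247))*(-1/5797) - 58035/2693) = -953946/(-I*sqrt(318247)/5797 - 58035/2693) = -953946/(-58035/2693 - I*sqrt(318247)/5797)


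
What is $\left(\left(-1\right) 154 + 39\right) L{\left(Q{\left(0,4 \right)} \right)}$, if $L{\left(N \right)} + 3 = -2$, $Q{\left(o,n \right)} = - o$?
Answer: $575$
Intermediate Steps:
$L{\left(N \right)} = -5$ ($L{\left(N \right)} = -3 - 2 = -5$)
$\left(\left(-1\right) 154 + 39\right) L{\left(Q{\left(0,4 \right)} \right)} = \left(\left(-1\right) 154 + 39\right) \left(-5\right) = \left(-154 + 39\right) \left(-5\right) = \left(-115\right) \left(-5\right) = 575$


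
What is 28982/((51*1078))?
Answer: 14491/27489 ≈ 0.52716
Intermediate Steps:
28982/((51*1078)) = 28982/54978 = 28982*(1/54978) = 14491/27489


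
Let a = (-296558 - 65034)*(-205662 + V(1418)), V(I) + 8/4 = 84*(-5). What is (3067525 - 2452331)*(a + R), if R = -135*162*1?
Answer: 45843213423618452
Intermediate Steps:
V(I) = -422 (V(I) = -2 + 84*(-5) = -2 - 420 = -422)
R = -21870 (R = -21870*1 = -21870)
a = 74518325728 (a = (-296558 - 65034)*(-205662 - 422) = -361592*(-206084) = 74518325728)
(3067525 - 2452331)*(a + R) = (3067525 - 2452331)*(74518325728 - 21870) = 615194*74518303858 = 45843213423618452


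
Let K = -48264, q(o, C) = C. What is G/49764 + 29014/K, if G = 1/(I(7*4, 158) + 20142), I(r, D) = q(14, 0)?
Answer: -1211753373107/2015718787368 ≈ -0.60115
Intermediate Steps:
I(r, D) = 0
G = 1/20142 (G = 1/(0 + 20142) = 1/20142 ≈ 4.9648e-5)
G/49764 + 29014/K = (1/20142)/49764 + 29014/(-48264) = (1/20142)*(1/49764) + 29014*(-1/48264) = 1/1002346488 - 14507/24132 = -1211753373107/2015718787368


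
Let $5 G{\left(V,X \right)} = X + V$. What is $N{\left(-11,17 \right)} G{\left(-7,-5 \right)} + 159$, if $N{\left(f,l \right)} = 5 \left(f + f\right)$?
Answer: $423$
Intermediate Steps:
$G{\left(V,X \right)} = \frac{V}{5} + \frac{X}{5}$ ($G{\left(V,X \right)} = \frac{X + V}{5} = \frac{V + X}{5} = \frac{V}{5} + \frac{X}{5}$)
$N{\left(f,l \right)} = 10 f$ ($N{\left(f,l \right)} = 5 \cdot 2 f = 10 f$)
$N{\left(-11,17 \right)} G{\left(-7,-5 \right)} + 159 = 10 \left(-11\right) \left(\frac{1}{5} \left(-7\right) + \frac{1}{5} \left(-5\right)\right) + 159 = - 110 \left(- \frac{7}{5} - 1\right) + 159 = \left(-110\right) \left(- \frac{12}{5}\right) + 159 = 264 + 159 = 423$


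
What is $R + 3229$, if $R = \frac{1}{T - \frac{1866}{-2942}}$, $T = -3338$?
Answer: $\frac{15852015214}{4909265} \approx 3229.0$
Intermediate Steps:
$R = - \frac{1471}{4909265}$ ($R = \frac{1}{-3338 - \frac{1866}{-2942}} = \frac{1}{-3338 - - \frac{933}{1471}} = \frac{1}{-3338 + \frac{933}{1471}} = \frac{1}{- \frac{4909265}{1471}} = - \frac{1471}{4909265} \approx -0.00029964$)
$R + 3229 = - \frac{1471}{4909265} + 3229 = \frac{15852015214}{4909265}$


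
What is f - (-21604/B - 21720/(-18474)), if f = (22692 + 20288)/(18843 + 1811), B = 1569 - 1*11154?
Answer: -411044427682/304772644305 ≈ -1.3487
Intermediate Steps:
B = -9585 (B = 1569 - 11154 = -9585)
f = 21490/10327 (f = 42980/20654 = 42980*(1/20654) = 21490/10327 ≈ 2.0810)
f - (-21604/B - 21720/(-18474)) = 21490/10327 - (-21604/(-9585) - 21720/(-18474)) = 21490/10327 - (-21604*(-1/9585) - 21720*(-1/18474)) = 21490/10327 - (21604/9585 + 3620/3079) = 21490/10327 - 1*101216416/29512215 = 21490/10327 - 101216416/29512215 = -411044427682/304772644305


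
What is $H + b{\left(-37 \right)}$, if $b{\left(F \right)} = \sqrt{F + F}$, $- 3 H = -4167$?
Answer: $1389 + i \sqrt{74} \approx 1389.0 + 8.6023 i$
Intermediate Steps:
$H = 1389$ ($H = \left(- \frac{1}{3}\right) \left(-4167\right) = 1389$)
$b{\left(F \right)} = \sqrt{2} \sqrt{F}$ ($b{\left(F \right)} = \sqrt{2 F} = \sqrt{2} \sqrt{F}$)
$H + b{\left(-37 \right)} = 1389 + \sqrt{2} \sqrt{-37} = 1389 + \sqrt{2} i \sqrt{37} = 1389 + i \sqrt{74}$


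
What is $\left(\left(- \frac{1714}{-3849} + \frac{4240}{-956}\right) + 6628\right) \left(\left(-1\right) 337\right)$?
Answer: $- \frac{2053509437318}{919911} \approx -2.2323 \cdot 10^{6}$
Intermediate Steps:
$\left(\left(- \frac{1714}{-3849} + \frac{4240}{-956}\right) + 6628\right) \left(\left(-1\right) 337\right) = \left(\left(\left(-1714\right) \left(- \frac{1}{3849}\right) + 4240 \left(- \frac{1}{956}\right)\right) + 6628\right) \left(-337\right) = \left(\left(\frac{1714}{3849} - \frac{1060}{239}\right) + 6628\right) \left(-337\right) = \left(- \frac{3670294}{919911} + 6628\right) \left(-337\right) = \frac{6093499814}{919911} \left(-337\right) = - \frac{2053509437318}{919911}$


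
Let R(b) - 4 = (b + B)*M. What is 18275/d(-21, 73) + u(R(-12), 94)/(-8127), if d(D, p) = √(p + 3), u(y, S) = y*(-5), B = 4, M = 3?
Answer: -100/8127 + 18275*√19/38 ≈ 2096.3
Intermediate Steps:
R(b) = 16 + 3*b (R(b) = 4 + (b + 4)*3 = 4 + (4 + b)*3 = 4 + (12 + 3*b) = 16 + 3*b)
u(y, S) = -5*y
d(D, p) = √(3 + p)
18275/d(-21, 73) + u(R(-12), 94)/(-8127) = 18275/(√(3 + 73)) - 5*(16 + 3*(-12))/(-8127) = 18275/(√76) - 5*(16 - 36)*(-1/8127) = 18275/((2*√19)) - 5*(-20)*(-1/8127) = 18275*(√19/38) + 100*(-1/8127) = 18275*√19/38 - 100/8127 = -100/8127 + 18275*√19/38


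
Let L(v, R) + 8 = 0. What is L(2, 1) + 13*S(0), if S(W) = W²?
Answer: -8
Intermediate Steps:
L(v, R) = -8 (L(v, R) = -8 + 0 = -8)
L(2, 1) + 13*S(0) = -8 + 13*0² = -8 + 13*0 = -8 + 0 = -8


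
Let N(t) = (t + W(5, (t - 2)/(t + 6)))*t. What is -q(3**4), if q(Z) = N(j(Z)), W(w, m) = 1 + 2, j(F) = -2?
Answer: 2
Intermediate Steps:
W(w, m) = 3
N(t) = t*(3 + t) (N(t) = (t + 3)*t = (3 + t)*t = t*(3 + t))
q(Z) = -2 (q(Z) = -2*(3 - 2) = -2*1 = -2)
-q(3**4) = -1*(-2) = 2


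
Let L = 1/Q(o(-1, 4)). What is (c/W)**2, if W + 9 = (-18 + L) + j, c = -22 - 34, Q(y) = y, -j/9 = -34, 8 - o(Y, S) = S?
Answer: 50176/1247689 ≈ 0.040215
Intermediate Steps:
o(Y, S) = 8 - S
j = 306 (j = -9*(-34) = 306)
c = -56
L = 1/4 (L = 1/(8 - 1*4) = 1/(8 - 4) = 1/4 ≈ 0.25000)
W = 1117/4 (W = -9 + ((-18 + 1/4) + 306) = -9 + (-71/4 + 306) = -9 + 1153/4 = 1117/4 ≈ 279.25)
(c/W)**2 = (-56/1117/4)**2 = (-56*4/1117)**2 = (-224/1117)**2 = 50176/1247689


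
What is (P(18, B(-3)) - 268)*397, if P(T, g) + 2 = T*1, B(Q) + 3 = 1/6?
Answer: -100044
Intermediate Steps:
B(Q) = -17/6 (B(Q) = -3 + 1/6 = -17/6)
P(T, g) = -2 + T (P(T, g) = -2 + T*1 = -2 + T)
(P(18, B(-3)) - 268)*397 = ((-2 + 18) - 268)*397 = (16 - 268)*397 = -252*397 = -100044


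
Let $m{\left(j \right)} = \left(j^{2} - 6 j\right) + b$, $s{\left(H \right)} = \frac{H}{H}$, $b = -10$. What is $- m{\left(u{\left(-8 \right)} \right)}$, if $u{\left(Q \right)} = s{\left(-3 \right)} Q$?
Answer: $-102$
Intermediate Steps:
$s{\left(H \right)} = 1$
$u{\left(Q \right)} = Q$ ($u{\left(Q \right)} = 1 Q = Q$)
$m{\left(j \right)} = -10 + j^{2} - 6 j$ ($m{\left(j \right)} = \left(j^{2} - 6 j\right) - 10 = -10 + j^{2} - 6 j$)
$- m{\left(u{\left(-8 \right)} \right)} = - (-10 + \left(-8\right)^{2} - -48) = - (-10 + 64 + 48) = \left(-1\right) 102 = -102$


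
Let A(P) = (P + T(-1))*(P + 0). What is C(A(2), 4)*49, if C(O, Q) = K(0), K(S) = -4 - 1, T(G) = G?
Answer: -245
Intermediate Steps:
K(S) = -5
A(P) = P*(-1 + P) (A(P) = (P - 1)*(P + 0) = (-1 + P)*P = P*(-1 + P))
C(O, Q) = -5
C(A(2), 4)*49 = -5*49 = -245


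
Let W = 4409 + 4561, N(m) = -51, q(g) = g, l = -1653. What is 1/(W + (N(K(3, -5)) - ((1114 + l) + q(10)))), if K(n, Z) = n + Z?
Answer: 1/9448 ≈ 0.00010584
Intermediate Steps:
K(n, Z) = Z + n
W = 8970
1/(W + (N(K(3, -5)) - ((1114 + l) + q(10)))) = 1/(8970 + (-51 - ((1114 - 1653) + 10))) = 1/(8970 + (-51 - (-539 + 10))) = 1/(8970 + (-51 - 1*(-529))) = 1/(8970 + (-51 + 529)) = 1/(8970 + 478) = 1/9448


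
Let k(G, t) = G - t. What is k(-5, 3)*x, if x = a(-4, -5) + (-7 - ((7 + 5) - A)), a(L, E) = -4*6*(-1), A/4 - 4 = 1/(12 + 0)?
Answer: -512/3 ≈ -170.67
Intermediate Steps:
A = 49/3 (A = 16 + 4/(12 + 0) = 16 + 4/12 = 16 + 4*(1/12) = 16 + ⅓ = 49/3 ≈ 16.333)
a(L, E) = 24 (a(L, E) = -24*(-1) = 24)
x = 64/3 (x = 24 + (-7 - ((7 + 5) - 1*49/3)) = 24 + (-7 - (12 - 49/3)) = 24 + (-7 - 1*(-13/3)) = 24 + (-7 + 13/3) = 24 - 8/3 = 64/3 ≈ 21.333)
k(-5, 3)*x = (-5 - 1*3)*(64/3) = (-5 - 3)*(64/3) = -8*64/3 = -512/3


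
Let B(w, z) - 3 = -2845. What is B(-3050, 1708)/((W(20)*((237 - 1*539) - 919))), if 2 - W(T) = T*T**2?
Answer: -1421/4882779 ≈ -0.00029102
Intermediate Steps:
B(w, z) = -2842 (B(w, z) = 3 - 2845 = -2842)
W(T) = 2 - T**3 (W(T) = 2 - T*T**2 = 2 - T**3)
B(-3050, 1708)/((W(20)*((237 - 1*539) - 919))) = -2842*1/((2 - 1*20**3)*((237 - 1*539) - 919)) = -2842*1/((2 - 1*8000)*((237 - 539) - 919)) = -2842*1/((-302 - 919)*(2 - 8000)) = -2842/((-7998*(-1221))) = -2842/9765558 = -2842*1/9765558 = -1421/4882779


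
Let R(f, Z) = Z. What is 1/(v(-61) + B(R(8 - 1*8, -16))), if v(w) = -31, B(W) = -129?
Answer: -1/160 ≈ -0.0062500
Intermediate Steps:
1/(v(-61) + B(R(8 - 1*8, -16))) = 1/(-31 - 129) = 1/(-160) = -1/160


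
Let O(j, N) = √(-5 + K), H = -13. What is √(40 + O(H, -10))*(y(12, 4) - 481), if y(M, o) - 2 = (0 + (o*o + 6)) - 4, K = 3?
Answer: -461*√(40 + I*√2) ≈ -2916.1 - 51.533*I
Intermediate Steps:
O(j, N) = I*√2 (O(j, N) = √(-5 + 3) = √(-2) = I*√2)
y(M, o) = 4 + o² (y(M, o) = 2 + ((0 + (o*o + 6)) - 4) = 2 + ((0 + (o² + 6)) - 4) = 2 + ((0 + (6 + o²)) - 4) = 2 + ((6 + o²) - 4) = 2 + (2 + o²) = 4 + o²)
√(40 + O(H, -10))*(y(12, 4) - 481) = √(40 + I*√2)*((4 + 4²) - 481) = √(40 + I*√2)*((4 + 16) - 481) = √(40 + I*√2)*(20 - 481) = √(40 + I*√2)*(-461) = -461*√(40 + I*√2)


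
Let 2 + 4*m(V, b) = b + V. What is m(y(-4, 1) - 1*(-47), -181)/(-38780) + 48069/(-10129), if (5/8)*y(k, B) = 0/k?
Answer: -133126531/28057330 ≈ -4.7448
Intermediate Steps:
y(k, B) = 0 (y(k, B) = 8*(0/k)/5 = (8/5)*0 = 0)
m(V, b) = -1/2 + V/4 + b/4 (m(V, b) = -1/2 + (b + V)/4 = -1/2 + (V + b)/4 = -1/2 + (V/4 + b/4) = -1/2 + V/4 + b/4)
m(y(-4, 1) - 1*(-47), -181)/(-38780) + 48069/(-10129) = (-1/2 + (0 - 1*(-47))/4 + (1/4)*(-181))/(-38780) + 48069/(-10129) = (-1/2 + (0 + 47)/4 - 181/4)*(-1/38780) + 48069*(-1/10129) = (-1/2 + (1/4)*47 - 181/4)*(-1/38780) - 6867/1447 = (-1/2 + 47/4 - 181/4)*(-1/38780) - 6867/1447 = -34*(-1/38780) - 6867/1447 = 17/19390 - 6867/1447 = -133126531/28057330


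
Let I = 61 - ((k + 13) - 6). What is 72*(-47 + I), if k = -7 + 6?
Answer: 576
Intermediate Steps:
k = -1
I = 55 (I = 61 - ((-1 + 13) - 6) = 61 - (12 - 6) = 61 - 1*6 = 61 - 6 = 55)
72*(-47 + I) = 72*(-47 + 55) = 72*8 = 576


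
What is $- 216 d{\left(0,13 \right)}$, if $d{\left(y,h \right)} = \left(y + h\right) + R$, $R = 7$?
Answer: $-4320$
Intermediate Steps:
$d{\left(y,h \right)} = 7 + h + y$ ($d{\left(y,h \right)} = \left(y + h\right) + 7 = \left(h + y\right) + 7 = 7 + h + y$)
$- 216 d{\left(0,13 \right)} = - 216 \left(7 + 13 + 0\right) = \left(-216\right) 20 = -4320$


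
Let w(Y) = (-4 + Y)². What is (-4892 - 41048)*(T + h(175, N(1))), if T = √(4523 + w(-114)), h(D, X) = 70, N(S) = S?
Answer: -3215800 - 45940*√18447 ≈ -9.4554e+6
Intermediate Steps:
T = √18447 (T = √(4523 + (-4 - 114)²) = √(4523 + (-118)²) = √(4523 + 13924) = √18447 ≈ 135.82)
(-4892 - 41048)*(T + h(175, N(1))) = (-4892 - 41048)*(√18447 + 70) = -45940*(70 + √18447) = -3215800 - 45940*√18447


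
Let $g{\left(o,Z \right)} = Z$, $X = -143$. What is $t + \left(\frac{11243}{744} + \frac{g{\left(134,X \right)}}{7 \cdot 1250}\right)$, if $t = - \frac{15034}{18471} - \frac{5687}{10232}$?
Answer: $\frac{58636384704727}{4272080627500} \approx 13.725$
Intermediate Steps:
$t = - \frac{258872465}{188995272}$ ($t = \left(-15034\right) \frac{1}{18471} - \frac{5687}{10232} = - \frac{15034}{18471} - \frac{5687}{10232} = - \frac{258872465}{188995272} \approx -1.3697$)
$t + \left(\frac{11243}{744} + \frac{g{\left(134,X \right)}}{7 \cdot 1250}\right) = - \frac{258872465}{188995272} + \left(\frac{11243}{744} - \frac{143}{7 \cdot 1250}\right) = - \frac{258872465}{188995272} + \left(11243 \cdot \frac{1}{744} - \frac{143}{8750}\right) = - \frac{258872465}{188995272} + \left(\frac{11243}{744} - \frac{143}{8750}\right) = - \frac{258872465}{188995272} + \frac{49134929}{3255000} = \frac{58636384704727}{4272080627500}$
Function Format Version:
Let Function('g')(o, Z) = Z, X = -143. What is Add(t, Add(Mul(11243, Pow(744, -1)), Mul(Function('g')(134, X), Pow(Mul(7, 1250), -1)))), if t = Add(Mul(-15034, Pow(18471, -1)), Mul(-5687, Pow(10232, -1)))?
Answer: Rational(58636384704727, 4272080627500) ≈ 13.725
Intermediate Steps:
t = Rational(-258872465, 188995272) (t = Add(Mul(-15034, Rational(1, 18471)), Mul(-5687, Rational(1, 10232))) = Add(Rational(-15034, 18471), Rational(-5687, 10232)) = Rational(-258872465, 188995272) ≈ -1.3697)
Add(t, Add(Mul(11243, Pow(744, -1)), Mul(Function('g')(134, X), Pow(Mul(7, 1250), -1)))) = Add(Rational(-258872465, 188995272), Add(Mul(11243, Pow(744, -1)), Mul(-143, Pow(Mul(7, 1250), -1)))) = Add(Rational(-258872465, 188995272), Add(Mul(11243, Rational(1, 744)), Mul(-143, Pow(8750, -1)))) = Add(Rational(-258872465, 188995272), Add(Rational(11243, 744), Mul(-143, Rational(1, 8750)))) = Add(Rational(-258872465, 188995272), Add(Rational(11243, 744), Rational(-143, 8750))) = Add(Rational(-258872465, 188995272), Rational(49134929, 3255000)) = Rational(58636384704727, 4272080627500)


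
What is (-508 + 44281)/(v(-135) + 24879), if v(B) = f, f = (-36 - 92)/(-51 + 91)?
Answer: 218865/124379 ≈ 1.7597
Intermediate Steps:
f = -16/5 (f = -128/40 = -128*1/40 = -16/5 ≈ -3.2000)
v(B) = -16/5
(-508 + 44281)/(v(-135) + 24879) = (-508 + 44281)/(-16/5 + 24879) = 43773/(124379/5) = 43773*(5/124379) = 218865/124379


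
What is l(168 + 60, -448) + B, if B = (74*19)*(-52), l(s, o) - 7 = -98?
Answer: -73203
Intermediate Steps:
l(s, o) = -91 (l(s, o) = 7 - 98 = -91)
B = -73112 (B = 1406*(-52) = -73112)
l(168 + 60, -448) + B = -91 - 73112 = -73203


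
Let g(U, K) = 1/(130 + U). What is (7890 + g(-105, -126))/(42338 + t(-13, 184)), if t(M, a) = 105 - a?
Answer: 197251/1056475 ≈ 0.18671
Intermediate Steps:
(7890 + g(-105, -126))/(42338 + t(-13, 184)) = (7890 + 1/(130 - 105))/(42338 + (105 - 1*184)) = (7890 + 1/25)/(42338 + (105 - 184)) = (7890 + 1/25)/(42338 - 79) = (197251/25)/42259 = (197251/25)*(1/42259) = 197251/1056475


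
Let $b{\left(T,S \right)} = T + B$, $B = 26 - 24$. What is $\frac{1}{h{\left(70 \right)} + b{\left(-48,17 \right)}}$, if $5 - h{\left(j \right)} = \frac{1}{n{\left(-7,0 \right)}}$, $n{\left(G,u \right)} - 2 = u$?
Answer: $- \frac{2}{83} \approx -0.024096$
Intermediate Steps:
$n{\left(G,u \right)} = 2 + u$
$B = 2$ ($B = 26 - 24 = 2$)
$b{\left(T,S \right)} = 2 + T$ ($b{\left(T,S \right)} = T + 2 = 2 + T$)
$h{\left(j \right)} = \frac{9}{2}$ ($h{\left(j \right)} = 5 - \frac{1}{2 + 0} = 5 - \frac{1}{2} = \frac{9}{2}$)
$\frac{1}{h{\left(70 \right)} + b{\left(-48,17 \right)}} = \frac{1}{\frac{9}{2} + \left(2 - 48\right)} = \frac{1}{\frac{9}{2} - 46} = \frac{1}{- \frac{83}{2}} = - \frac{2}{83}$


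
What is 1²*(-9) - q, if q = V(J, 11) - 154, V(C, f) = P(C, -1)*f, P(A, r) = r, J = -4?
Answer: 156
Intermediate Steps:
V(C, f) = -f
q = -165 (q = -1*11 - 154 = -11 - 154 = -165)
1²*(-9) - q = 1²*(-9) - 1*(-165) = 1*(-9) + 165 = -9 + 165 = 156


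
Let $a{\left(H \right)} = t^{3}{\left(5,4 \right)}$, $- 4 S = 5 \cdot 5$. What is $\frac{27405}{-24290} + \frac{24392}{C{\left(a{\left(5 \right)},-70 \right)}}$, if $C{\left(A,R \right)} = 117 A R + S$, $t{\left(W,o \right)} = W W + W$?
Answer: $- \frac{692646891767}{613856897350} \approx -1.1284$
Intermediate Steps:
$S = - \frac{25}{4}$ ($S = - \frac{5 \cdot 5}{4} = \left(- \frac{1}{4}\right) 25 = - \frac{25}{4} \approx -6.25$)
$t{\left(W,o \right)} = W + W^{2}$ ($t{\left(W,o \right)} = W^{2} + W = W + W^{2}$)
$a{\left(H \right)} = 27000$ ($a{\left(H \right)} = \left(5 \left(1 + 5\right)\right)^{3} = \left(5 \cdot 6\right)^{3} = 30^{3} = 27000$)
$C{\left(A,R \right)} = - \frac{25}{4} + 117 A R$ ($C{\left(A,R \right)} = 117 A R - \frac{25}{4} = - \frac{25}{4} + 117 A R$)
$\frac{27405}{-24290} + \frac{24392}{C{\left(a{\left(5 \right)},-70 \right)}} = \frac{27405}{-24290} + \frac{24392}{- \frac{25}{4} + 117 \cdot 27000 \left(-70\right)} = 27405 \left(- \frac{1}{24290}\right) + \frac{24392}{- \frac{25}{4} - 221130000} = - \frac{783}{694} + \frac{24392}{- \frac{884520025}{4}} = - \frac{783}{694} + 24392 \left(- \frac{4}{884520025}\right) = - \frac{783}{694} - \frac{97568}{884520025} = - \frac{692646891767}{613856897350}$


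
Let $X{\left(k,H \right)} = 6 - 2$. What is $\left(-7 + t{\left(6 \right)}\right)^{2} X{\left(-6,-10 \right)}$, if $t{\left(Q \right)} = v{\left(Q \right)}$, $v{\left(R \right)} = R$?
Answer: $4$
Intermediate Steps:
$t{\left(Q \right)} = Q$
$X{\left(k,H \right)} = 4$
$\left(-7 + t{\left(6 \right)}\right)^{2} X{\left(-6,-10 \right)} = \left(-7 + 6\right)^{2} \cdot 4 = \left(-1\right)^{2} \cdot 4 = 1 \cdot 4 = 4$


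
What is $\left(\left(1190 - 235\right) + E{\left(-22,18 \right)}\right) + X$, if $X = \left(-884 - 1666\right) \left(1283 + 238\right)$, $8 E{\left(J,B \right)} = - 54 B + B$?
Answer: $- \frac{15510857}{4} \approx -3.8777 \cdot 10^{6}$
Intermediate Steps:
$E{\left(J,B \right)} = - \frac{53 B}{8}$ ($E{\left(J,B \right)} = \frac{- 54 B + B}{8} = \frac{\left(-53\right) B}{8} = - \frac{53 B}{8}$)
$X = -3878550$ ($X = \left(-2550\right) 1521 = -3878550$)
$\left(\left(1190 - 235\right) + E{\left(-22,18 \right)}\right) + X = \left(\left(1190 - 235\right) - \frac{477}{4}\right) - 3878550 = \left(955 - \frac{477}{4}\right) - 3878550 = \frac{3343}{4} - 3878550 = - \frac{15510857}{4}$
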